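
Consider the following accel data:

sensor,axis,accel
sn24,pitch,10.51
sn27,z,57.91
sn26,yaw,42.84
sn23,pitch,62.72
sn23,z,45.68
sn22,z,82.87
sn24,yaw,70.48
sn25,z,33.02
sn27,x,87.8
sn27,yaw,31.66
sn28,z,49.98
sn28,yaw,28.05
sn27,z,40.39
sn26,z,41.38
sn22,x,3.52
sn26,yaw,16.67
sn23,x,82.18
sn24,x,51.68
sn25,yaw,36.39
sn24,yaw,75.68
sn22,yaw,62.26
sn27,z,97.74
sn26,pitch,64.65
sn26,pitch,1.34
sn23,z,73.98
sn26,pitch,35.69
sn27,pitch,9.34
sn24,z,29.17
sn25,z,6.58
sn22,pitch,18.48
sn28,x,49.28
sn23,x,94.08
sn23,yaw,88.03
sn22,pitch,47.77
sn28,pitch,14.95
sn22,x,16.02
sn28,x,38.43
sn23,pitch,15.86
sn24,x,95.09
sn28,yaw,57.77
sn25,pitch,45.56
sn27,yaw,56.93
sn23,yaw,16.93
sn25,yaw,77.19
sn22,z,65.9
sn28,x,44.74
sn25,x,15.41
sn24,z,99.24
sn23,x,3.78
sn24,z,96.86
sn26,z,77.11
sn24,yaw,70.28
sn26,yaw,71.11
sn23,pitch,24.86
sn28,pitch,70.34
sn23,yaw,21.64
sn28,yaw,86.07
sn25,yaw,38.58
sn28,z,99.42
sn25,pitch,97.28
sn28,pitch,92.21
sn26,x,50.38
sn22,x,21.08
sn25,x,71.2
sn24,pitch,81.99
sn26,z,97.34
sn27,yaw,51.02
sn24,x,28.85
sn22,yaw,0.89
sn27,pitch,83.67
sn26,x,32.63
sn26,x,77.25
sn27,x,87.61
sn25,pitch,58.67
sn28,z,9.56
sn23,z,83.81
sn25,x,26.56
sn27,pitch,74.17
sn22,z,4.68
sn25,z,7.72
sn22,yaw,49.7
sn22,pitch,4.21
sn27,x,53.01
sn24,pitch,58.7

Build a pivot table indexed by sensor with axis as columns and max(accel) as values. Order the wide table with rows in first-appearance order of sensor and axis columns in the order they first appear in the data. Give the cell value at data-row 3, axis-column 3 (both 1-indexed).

With rows in first-appearance order of sensor, row 3 is sensor=sn26. axis columns in first-appearance order: pitch, z, yaw, x; column 3 is yaw.
Long rows with sensor=sn26, axis=yaw: max(42.84, 16.67, 71.11) = 71.11.

71.11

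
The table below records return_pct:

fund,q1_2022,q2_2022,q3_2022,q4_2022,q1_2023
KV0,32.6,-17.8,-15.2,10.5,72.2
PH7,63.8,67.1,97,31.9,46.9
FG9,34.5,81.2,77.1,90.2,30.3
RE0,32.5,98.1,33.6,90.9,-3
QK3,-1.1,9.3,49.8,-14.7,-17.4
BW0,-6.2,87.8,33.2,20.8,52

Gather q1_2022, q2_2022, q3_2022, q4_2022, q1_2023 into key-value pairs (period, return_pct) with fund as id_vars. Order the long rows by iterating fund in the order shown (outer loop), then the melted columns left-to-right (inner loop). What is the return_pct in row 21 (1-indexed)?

-1.1

30 rows total (6 × 5). Row 21: index ⌊(21-1)/5⌋ = 4 into fund → QK3; (21-1) mod 5 = 0 into the melted columns → q1_2022.
So row 21 is (QK3, q1_2022, -1.1); return_pct = -1.1.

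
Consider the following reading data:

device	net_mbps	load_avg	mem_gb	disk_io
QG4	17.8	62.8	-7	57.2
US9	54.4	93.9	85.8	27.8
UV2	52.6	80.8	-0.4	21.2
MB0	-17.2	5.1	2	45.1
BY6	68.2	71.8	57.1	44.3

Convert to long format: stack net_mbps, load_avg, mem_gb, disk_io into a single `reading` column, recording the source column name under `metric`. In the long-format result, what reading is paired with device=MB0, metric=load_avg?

5.1

Unpivoting turns each (device, wide-column) pair into one long row.
The wide cell at row MB0, column load_avg holds 5.1, so the long row (MB0, load_avg) has reading=5.1.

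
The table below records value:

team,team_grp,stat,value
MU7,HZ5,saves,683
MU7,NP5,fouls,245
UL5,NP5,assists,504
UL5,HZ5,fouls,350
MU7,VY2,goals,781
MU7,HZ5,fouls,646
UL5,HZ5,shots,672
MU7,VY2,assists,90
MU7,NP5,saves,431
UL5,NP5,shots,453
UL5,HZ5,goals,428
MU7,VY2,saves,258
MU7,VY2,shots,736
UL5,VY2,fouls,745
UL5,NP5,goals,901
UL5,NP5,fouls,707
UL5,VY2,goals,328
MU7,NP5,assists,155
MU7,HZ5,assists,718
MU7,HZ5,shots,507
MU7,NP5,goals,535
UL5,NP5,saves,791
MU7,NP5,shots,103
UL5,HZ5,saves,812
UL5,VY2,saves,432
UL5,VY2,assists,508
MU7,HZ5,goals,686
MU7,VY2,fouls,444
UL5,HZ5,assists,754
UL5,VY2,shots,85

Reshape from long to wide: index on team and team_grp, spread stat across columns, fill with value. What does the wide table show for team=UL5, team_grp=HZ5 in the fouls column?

Wide layout: rows indexed by team and team_grp, columns are the 5 distinct stat values (saves, fouls, assists, goals, shots).
Cell (team=UL5, team_grp=HZ5, stat=fouls) draws from the long row where team=UL5, team_grp=HZ5 and stat=fouls, which has value=350.

350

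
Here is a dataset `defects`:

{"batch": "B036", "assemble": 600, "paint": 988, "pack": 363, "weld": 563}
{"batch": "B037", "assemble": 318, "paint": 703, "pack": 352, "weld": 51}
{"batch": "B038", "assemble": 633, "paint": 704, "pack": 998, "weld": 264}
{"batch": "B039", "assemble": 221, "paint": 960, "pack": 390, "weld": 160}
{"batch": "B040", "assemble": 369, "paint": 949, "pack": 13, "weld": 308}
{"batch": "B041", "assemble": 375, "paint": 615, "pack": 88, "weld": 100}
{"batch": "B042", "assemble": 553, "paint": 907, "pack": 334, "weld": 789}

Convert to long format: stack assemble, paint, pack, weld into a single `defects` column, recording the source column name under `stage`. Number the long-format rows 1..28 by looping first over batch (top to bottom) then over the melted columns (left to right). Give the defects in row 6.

28 rows total (7 × 4). Row 6: index ⌊(6-1)/4⌋ = 1 into batch → B037; (6-1) mod 4 = 1 into the melted columns → paint.
So row 6 is (B037, paint, 703); defects = 703.

703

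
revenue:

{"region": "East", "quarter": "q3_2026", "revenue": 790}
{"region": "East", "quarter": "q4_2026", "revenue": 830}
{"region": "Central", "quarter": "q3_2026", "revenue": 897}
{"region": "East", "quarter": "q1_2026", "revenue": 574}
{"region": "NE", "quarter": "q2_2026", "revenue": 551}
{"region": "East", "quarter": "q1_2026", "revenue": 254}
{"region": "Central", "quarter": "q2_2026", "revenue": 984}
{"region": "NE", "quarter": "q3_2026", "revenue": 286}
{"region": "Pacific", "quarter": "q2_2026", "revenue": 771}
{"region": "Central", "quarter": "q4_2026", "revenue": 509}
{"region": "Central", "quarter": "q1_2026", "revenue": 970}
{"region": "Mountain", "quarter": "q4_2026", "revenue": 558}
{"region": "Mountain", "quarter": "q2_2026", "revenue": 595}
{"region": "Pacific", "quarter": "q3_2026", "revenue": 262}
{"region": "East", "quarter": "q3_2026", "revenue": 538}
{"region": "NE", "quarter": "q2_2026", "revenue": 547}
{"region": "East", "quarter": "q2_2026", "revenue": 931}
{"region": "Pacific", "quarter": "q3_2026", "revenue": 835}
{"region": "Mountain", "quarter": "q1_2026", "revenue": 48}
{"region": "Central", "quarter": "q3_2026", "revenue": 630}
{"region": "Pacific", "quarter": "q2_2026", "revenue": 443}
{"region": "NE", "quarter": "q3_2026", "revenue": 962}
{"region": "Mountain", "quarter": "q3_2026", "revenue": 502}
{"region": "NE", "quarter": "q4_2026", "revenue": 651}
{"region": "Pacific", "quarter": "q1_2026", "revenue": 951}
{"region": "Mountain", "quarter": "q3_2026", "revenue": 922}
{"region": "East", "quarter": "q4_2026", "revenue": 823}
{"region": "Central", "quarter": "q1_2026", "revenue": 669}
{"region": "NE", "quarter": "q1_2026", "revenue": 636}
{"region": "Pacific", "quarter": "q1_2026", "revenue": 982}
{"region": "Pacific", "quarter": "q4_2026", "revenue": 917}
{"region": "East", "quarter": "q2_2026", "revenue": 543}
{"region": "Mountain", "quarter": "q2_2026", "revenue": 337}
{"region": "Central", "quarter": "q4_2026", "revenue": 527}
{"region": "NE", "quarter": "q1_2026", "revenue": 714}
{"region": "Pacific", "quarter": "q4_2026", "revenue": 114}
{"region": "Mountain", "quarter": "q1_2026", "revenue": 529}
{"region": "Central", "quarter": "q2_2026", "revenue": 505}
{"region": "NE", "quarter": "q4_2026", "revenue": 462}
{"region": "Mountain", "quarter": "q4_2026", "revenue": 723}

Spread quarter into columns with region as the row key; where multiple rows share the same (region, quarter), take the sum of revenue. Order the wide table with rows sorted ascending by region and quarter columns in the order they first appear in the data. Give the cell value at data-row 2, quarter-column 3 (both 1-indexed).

828

With rows sorted ascending by region, row 2 is region=East. quarter columns in first-appearance order: q3_2026, q4_2026, q1_2026, q2_2026; column 3 is q1_2026.
Long rows with region=East, quarter=q1_2026: 574 + 254 = 828.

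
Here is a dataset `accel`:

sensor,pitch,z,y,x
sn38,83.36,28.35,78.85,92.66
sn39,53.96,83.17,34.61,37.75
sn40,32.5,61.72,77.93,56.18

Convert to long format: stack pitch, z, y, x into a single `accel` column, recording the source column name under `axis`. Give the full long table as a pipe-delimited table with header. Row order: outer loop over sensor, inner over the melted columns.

| sensor | axis | accel |
| sn38 | pitch | 83.36 |
| sn38 | z | 28.35 |
| sn38 | y | 78.85 |
| sn38 | x | 92.66 |
| sn39 | pitch | 53.96 |
| sn39 | z | 83.17 |
| sn39 | y | 34.61 |
| sn39 | x | 37.75 |
| sn40 | pitch | 32.5 |
| sn40 | z | 61.72 |
| sn40 | y | 77.93 |
| sn40 | x | 56.18 |

Each (sensor, column) pair becomes one row: 3 × 4 = 12 rows.
For example, (sn38, pitch) → accel=83.36.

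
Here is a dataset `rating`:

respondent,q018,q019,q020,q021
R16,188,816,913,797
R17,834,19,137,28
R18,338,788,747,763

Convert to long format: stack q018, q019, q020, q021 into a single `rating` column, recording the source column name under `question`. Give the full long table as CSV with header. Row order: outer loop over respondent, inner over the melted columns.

Each (respondent, column) pair becomes one row: 3 × 4 = 12 rows.
For example, (R16, q018) → rating=188.

respondent,question,rating
R16,q018,188
R16,q019,816
R16,q020,913
R16,q021,797
R17,q018,834
R17,q019,19
R17,q020,137
R17,q021,28
R18,q018,338
R18,q019,788
R18,q020,747
R18,q021,763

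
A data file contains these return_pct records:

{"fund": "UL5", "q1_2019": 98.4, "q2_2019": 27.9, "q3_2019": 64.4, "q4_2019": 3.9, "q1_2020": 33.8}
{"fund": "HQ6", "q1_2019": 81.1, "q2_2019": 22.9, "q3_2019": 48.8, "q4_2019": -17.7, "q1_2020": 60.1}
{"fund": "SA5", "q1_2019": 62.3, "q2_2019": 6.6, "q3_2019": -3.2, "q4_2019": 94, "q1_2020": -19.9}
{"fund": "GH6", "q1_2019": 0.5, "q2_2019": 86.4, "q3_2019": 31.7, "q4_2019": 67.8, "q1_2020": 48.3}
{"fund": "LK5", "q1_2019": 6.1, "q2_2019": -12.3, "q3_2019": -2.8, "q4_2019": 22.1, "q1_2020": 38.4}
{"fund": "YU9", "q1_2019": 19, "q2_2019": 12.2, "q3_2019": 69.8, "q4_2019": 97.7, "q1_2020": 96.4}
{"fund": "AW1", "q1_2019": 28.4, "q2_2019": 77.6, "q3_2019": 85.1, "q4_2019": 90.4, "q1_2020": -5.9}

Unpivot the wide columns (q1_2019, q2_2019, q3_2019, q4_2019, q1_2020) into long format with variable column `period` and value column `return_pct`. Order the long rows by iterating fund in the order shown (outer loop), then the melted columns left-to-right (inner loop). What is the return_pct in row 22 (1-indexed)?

35 rows total (7 × 5). Row 22: index ⌊(22-1)/5⌋ = 4 into fund → LK5; (22-1) mod 5 = 1 into the melted columns → q2_2019.
So row 22 is (LK5, q2_2019, -12.3); return_pct = -12.3.

-12.3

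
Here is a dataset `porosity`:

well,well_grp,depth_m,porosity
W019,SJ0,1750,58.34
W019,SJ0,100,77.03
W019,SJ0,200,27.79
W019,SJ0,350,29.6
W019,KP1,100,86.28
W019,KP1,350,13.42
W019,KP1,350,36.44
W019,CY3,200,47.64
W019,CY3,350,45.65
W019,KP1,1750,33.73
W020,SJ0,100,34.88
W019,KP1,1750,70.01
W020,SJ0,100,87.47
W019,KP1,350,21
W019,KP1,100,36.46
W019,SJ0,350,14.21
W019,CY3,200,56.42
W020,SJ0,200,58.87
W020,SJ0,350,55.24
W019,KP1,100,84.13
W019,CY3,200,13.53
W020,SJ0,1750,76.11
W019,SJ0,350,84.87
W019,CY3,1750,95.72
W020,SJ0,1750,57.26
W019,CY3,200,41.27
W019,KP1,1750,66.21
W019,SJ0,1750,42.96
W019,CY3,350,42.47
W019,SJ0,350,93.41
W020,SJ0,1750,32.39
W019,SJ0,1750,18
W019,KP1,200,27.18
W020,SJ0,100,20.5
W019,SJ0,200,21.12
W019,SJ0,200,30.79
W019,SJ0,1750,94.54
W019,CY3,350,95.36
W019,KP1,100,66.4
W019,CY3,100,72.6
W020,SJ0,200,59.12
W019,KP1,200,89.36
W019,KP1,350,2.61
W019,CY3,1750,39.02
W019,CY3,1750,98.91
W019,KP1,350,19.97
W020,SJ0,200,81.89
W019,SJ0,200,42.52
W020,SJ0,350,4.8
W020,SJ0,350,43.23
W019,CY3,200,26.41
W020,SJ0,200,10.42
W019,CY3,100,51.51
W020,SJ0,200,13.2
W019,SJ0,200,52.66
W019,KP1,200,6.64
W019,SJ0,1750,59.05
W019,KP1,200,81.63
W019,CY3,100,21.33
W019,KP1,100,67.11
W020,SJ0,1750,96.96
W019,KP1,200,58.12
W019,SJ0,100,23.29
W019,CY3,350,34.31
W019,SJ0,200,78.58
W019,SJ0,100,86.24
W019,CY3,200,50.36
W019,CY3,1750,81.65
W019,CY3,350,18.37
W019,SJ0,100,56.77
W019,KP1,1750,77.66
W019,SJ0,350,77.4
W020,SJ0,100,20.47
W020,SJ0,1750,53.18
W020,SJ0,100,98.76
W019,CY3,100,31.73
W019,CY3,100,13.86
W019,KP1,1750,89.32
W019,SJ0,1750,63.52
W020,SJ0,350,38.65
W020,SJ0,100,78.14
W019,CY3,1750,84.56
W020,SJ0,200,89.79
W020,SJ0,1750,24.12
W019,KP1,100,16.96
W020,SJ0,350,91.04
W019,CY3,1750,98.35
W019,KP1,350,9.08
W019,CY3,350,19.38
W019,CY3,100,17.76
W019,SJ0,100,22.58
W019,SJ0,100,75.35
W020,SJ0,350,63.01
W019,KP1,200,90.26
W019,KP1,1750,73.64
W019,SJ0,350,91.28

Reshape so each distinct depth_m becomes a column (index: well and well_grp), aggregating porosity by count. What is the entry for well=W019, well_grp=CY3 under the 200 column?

6

Rows with well=W019, well_grp=CY3 and depth_m=200: porosity values are 47.64, 56.42, 13.53, 41.27, 26.41, 50.36.
6 rows match — count = 6.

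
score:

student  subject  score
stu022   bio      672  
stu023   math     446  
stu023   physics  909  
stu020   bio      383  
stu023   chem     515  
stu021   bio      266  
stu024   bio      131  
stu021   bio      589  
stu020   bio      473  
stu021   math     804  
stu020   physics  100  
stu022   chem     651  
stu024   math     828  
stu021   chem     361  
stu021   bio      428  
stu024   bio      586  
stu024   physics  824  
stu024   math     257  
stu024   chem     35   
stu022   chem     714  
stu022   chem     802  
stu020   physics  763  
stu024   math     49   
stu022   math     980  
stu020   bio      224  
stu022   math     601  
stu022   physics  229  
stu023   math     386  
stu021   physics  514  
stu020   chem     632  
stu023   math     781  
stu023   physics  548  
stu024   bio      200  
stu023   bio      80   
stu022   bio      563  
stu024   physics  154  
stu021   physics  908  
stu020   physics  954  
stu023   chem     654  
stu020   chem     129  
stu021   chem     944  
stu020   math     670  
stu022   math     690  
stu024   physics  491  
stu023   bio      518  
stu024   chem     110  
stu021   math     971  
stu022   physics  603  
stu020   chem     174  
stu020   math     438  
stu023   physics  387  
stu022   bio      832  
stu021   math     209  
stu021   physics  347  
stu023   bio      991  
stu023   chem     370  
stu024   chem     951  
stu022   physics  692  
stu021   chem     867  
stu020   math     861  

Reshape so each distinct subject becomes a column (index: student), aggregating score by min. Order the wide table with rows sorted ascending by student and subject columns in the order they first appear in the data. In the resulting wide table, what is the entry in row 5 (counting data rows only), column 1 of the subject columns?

With rows sorted ascending by student, row 5 is student=stu024. subject columns in first-appearance order: bio, math, physics, chem; column 1 is bio.
Long rows with student=stu024, subject=bio: min(131, 586, 200) = 131.

131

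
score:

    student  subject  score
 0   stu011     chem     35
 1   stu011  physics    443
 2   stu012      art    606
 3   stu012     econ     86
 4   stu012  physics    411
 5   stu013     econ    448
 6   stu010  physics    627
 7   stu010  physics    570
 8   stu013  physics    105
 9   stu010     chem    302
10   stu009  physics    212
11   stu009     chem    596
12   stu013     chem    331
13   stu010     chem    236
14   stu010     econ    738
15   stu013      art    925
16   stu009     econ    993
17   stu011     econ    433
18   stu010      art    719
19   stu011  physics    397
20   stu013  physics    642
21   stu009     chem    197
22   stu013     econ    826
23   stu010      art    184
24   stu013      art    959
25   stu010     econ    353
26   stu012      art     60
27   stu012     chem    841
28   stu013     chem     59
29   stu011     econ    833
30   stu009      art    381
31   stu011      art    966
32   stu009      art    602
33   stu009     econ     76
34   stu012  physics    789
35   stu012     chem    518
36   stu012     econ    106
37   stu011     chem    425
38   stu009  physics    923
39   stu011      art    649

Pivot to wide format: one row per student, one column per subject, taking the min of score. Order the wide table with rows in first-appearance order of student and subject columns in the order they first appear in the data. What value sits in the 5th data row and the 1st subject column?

197

With rows in first-appearance order of student, row 5 is student=stu009. subject columns in first-appearance order: chem, physics, art, econ; column 1 is chem.
Long rows with student=stu009, subject=chem: min(596, 197) = 197.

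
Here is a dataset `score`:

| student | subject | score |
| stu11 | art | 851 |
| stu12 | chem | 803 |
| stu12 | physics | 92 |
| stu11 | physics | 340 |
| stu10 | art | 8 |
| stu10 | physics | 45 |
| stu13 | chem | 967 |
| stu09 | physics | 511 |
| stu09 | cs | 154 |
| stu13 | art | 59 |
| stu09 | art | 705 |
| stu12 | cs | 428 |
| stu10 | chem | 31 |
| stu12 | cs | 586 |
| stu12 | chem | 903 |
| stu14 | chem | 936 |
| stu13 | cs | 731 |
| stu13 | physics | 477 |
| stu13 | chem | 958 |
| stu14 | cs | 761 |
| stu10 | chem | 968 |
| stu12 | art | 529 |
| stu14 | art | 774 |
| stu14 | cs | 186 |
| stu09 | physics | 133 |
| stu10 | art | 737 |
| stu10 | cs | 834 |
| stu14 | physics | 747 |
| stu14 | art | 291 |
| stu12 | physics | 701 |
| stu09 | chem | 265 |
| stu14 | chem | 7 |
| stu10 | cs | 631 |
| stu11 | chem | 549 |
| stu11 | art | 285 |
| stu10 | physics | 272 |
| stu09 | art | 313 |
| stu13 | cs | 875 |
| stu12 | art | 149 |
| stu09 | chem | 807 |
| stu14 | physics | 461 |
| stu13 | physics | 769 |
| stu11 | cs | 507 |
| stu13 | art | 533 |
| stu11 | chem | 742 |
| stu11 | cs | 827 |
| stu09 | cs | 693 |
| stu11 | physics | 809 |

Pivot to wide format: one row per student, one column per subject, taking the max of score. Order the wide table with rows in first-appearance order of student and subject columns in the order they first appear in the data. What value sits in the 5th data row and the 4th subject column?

693

With rows in first-appearance order of student, row 5 is student=stu09. subject columns in first-appearance order: art, chem, physics, cs; column 4 is cs.
Long rows with student=stu09, subject=cs: max(154, 693) = 693.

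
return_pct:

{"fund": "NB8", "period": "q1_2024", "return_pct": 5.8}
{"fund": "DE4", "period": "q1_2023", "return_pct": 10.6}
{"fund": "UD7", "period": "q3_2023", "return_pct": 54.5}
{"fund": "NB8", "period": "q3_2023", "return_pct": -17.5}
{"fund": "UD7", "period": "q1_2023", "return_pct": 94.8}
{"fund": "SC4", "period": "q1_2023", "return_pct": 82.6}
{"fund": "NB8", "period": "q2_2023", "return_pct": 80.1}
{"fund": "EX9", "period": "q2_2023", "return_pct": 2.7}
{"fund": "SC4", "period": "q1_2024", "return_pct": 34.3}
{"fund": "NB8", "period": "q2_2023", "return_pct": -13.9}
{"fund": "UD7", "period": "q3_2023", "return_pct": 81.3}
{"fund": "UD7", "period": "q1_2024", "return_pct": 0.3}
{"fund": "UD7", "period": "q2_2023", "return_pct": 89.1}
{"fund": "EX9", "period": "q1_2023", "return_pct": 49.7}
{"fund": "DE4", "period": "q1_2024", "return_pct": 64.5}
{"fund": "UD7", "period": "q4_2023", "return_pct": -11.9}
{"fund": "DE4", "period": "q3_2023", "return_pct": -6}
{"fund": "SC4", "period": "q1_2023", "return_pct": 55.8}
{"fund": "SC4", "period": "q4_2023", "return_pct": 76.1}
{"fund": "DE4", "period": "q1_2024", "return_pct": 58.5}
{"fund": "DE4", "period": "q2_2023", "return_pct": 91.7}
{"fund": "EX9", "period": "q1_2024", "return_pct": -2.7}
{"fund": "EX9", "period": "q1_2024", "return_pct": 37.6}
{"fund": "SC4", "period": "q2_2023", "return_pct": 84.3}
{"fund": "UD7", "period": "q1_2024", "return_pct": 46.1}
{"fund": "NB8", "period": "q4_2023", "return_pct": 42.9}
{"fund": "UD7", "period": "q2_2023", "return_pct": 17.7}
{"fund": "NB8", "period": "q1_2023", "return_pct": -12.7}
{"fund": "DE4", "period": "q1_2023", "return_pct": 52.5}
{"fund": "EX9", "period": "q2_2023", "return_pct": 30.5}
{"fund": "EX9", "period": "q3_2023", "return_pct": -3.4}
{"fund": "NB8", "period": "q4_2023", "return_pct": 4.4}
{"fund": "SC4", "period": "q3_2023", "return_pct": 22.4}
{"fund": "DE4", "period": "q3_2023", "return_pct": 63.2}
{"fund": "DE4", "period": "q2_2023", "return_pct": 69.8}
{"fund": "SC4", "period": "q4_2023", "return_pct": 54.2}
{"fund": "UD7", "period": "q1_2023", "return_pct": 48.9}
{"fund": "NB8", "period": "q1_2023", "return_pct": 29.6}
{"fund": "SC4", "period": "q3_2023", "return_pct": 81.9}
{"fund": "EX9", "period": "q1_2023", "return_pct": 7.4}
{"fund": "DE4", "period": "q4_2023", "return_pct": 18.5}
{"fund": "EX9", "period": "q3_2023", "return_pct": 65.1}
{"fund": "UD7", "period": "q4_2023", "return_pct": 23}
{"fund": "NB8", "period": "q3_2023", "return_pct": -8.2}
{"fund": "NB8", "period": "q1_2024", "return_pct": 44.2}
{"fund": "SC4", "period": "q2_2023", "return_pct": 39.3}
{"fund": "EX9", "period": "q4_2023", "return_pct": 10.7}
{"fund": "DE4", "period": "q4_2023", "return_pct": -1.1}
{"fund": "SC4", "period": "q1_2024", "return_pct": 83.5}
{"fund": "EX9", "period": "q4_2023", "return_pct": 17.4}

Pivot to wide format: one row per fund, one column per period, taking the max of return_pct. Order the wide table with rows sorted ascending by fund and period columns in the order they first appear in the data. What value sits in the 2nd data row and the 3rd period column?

With rows sorted ascending by fund, row 2 is fund=EX9. period columns in first-appearance order: q1_2024, q1_2023, q3_2023, q2_2023, q4_2023; column 3 is q3_2023.
Long rows with fund=EX9, period=q3_2023: max(-3.4, 65.1) = 65.1.

65.1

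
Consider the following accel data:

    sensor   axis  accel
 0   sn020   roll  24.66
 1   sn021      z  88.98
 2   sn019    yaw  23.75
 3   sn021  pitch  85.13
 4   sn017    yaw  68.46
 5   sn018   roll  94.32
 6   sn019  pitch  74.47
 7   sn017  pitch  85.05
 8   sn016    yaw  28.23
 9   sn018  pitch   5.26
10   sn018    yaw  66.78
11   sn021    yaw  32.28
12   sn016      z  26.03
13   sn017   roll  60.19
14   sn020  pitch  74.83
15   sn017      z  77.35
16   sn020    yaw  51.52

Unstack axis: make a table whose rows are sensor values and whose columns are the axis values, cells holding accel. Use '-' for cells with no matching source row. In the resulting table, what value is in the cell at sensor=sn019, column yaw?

23.75

The long row with sensor=sn019, axis=yaw has accel=23.75.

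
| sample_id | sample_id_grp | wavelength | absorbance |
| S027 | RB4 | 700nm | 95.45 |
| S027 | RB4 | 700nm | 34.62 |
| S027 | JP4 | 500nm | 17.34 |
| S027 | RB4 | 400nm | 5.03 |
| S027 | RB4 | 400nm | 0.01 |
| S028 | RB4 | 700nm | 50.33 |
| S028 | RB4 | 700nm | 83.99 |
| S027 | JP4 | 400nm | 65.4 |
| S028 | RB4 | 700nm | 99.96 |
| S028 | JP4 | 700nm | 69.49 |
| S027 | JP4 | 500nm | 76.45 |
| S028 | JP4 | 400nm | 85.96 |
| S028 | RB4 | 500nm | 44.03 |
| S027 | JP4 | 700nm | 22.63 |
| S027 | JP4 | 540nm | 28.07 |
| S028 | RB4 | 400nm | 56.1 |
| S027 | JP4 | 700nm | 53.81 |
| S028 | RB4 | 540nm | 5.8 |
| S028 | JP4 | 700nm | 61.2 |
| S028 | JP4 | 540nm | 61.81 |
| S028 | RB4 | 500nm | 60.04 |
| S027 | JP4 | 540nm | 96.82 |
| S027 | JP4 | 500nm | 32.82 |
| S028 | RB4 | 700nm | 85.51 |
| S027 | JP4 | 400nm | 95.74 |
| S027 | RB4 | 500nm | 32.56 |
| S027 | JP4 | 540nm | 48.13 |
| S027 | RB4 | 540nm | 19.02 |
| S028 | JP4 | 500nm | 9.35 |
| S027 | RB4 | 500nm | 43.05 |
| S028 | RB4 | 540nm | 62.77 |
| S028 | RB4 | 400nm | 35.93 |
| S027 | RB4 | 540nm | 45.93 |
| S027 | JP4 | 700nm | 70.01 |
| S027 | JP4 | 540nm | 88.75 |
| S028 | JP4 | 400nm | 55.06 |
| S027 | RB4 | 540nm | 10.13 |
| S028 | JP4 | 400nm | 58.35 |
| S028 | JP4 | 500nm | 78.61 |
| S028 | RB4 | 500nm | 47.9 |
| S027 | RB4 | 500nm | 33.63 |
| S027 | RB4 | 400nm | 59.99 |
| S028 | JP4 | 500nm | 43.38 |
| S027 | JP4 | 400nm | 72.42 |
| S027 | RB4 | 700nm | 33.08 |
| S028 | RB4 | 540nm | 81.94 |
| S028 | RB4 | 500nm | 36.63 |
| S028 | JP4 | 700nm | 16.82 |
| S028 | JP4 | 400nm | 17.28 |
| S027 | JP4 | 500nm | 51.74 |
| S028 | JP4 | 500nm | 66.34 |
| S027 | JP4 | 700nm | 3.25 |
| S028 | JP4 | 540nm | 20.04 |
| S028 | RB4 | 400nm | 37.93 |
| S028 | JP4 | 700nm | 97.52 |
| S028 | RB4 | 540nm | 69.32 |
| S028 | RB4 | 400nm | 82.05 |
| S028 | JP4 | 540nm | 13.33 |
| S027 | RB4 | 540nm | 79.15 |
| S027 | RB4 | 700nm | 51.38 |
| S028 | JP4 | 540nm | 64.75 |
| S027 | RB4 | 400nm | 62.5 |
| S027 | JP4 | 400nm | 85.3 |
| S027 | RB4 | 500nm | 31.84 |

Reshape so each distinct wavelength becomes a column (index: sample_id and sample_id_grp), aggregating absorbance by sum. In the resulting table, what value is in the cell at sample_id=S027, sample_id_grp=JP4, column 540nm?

261.77

Rows with sample_id=S027, sample_id_grp=JP4 and wavelength=540nm: absorbance values are 28.07, 96.82, 48.13, 88.75.
28.07 + 96.82 + 48.13 + 88.75 = 261.77.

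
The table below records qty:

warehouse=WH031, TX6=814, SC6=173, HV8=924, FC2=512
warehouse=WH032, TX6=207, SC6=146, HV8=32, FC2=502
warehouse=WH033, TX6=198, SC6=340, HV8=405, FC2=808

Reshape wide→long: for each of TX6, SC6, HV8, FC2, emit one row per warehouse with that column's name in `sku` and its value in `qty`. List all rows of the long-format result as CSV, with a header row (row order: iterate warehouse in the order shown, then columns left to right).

warehouse,sku,qty
WH031,TX6,814
WH031,SC6,173
WH031,HV8,924
WH031,FC2,512
WH032,TX6,207
WH032,SC6,146
WH032,HV8,32
WH032,FC2,502
WH033,TX6,198
WH033,SC6,340
WH033,HV8,405
WH033,FC2,808

Each (warehouse, column) pair becomes one row: 3 × 4 = 12 rows.
For example, (WH031, TX6) → qty=814.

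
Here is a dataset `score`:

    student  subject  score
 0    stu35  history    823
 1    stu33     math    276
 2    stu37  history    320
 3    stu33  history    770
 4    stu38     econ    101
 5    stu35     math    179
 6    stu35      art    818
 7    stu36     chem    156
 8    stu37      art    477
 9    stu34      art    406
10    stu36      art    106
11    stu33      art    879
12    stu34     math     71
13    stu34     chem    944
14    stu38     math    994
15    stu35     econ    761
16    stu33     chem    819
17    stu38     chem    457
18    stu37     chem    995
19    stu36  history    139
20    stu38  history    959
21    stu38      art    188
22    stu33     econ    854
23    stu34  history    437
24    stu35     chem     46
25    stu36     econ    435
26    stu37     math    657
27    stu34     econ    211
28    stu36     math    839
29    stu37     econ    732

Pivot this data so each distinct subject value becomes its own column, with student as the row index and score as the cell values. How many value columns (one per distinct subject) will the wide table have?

5 distinct subject values: art, history, chem, econ, math.

5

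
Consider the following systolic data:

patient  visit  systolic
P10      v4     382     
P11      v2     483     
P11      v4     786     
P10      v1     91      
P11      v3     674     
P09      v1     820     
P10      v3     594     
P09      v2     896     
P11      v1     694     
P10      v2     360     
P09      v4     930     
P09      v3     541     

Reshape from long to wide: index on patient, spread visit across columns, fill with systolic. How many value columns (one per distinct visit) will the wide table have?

4

4 distinct visit values: v1, v2, v3, v4.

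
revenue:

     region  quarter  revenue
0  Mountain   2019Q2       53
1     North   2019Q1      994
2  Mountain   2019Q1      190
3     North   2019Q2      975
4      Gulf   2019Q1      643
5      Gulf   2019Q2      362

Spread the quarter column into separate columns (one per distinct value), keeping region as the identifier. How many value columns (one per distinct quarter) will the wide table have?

2

2 distinct quarter values: 2019Q1, 2019Q2.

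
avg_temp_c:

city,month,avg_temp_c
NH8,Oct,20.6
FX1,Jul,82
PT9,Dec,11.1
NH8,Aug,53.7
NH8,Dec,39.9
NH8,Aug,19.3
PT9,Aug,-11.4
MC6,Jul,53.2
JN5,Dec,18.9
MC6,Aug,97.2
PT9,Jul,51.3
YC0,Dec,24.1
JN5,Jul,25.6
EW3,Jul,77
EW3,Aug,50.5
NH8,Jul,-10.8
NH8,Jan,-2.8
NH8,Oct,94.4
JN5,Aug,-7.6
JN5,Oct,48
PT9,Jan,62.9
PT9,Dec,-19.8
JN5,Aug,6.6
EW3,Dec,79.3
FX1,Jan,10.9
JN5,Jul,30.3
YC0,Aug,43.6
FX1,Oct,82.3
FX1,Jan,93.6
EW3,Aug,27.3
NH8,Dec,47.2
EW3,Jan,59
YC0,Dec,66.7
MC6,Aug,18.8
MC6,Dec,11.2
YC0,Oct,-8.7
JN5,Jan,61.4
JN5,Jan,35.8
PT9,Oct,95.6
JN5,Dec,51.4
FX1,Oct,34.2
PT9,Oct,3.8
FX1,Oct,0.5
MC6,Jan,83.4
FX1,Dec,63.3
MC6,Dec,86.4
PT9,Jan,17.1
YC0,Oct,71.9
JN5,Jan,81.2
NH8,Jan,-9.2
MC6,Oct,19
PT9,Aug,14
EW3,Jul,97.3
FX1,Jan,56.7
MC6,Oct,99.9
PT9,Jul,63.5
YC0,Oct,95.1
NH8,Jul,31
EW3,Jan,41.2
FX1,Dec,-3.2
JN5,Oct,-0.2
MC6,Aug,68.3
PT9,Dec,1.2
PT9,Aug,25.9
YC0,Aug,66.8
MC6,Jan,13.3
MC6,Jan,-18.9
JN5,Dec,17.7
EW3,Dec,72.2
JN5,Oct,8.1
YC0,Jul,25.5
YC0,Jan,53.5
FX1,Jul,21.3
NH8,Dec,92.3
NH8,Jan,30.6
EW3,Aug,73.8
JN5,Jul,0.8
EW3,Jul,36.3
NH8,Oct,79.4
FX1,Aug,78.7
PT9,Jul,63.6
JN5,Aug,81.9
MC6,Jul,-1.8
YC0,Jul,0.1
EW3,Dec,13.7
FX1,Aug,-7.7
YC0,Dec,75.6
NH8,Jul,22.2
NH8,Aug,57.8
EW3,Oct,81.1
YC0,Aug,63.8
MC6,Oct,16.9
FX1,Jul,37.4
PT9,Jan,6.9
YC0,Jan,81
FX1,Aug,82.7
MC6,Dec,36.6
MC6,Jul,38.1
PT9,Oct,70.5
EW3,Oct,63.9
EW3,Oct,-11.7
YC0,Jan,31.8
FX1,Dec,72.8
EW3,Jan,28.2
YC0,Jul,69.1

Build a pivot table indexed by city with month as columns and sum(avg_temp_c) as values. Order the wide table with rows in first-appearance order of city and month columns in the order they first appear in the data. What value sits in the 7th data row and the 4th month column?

With rows in first-appearance order of city, row 7 is city=EW3. month columns in first-appearance order: Oct, Jul, Dec, Aug, Jan; column 4 is Aug.
Long rows with city=EW3, month=Aug: 50.5 + 27.3 + 73.8 = 151.6.

151.6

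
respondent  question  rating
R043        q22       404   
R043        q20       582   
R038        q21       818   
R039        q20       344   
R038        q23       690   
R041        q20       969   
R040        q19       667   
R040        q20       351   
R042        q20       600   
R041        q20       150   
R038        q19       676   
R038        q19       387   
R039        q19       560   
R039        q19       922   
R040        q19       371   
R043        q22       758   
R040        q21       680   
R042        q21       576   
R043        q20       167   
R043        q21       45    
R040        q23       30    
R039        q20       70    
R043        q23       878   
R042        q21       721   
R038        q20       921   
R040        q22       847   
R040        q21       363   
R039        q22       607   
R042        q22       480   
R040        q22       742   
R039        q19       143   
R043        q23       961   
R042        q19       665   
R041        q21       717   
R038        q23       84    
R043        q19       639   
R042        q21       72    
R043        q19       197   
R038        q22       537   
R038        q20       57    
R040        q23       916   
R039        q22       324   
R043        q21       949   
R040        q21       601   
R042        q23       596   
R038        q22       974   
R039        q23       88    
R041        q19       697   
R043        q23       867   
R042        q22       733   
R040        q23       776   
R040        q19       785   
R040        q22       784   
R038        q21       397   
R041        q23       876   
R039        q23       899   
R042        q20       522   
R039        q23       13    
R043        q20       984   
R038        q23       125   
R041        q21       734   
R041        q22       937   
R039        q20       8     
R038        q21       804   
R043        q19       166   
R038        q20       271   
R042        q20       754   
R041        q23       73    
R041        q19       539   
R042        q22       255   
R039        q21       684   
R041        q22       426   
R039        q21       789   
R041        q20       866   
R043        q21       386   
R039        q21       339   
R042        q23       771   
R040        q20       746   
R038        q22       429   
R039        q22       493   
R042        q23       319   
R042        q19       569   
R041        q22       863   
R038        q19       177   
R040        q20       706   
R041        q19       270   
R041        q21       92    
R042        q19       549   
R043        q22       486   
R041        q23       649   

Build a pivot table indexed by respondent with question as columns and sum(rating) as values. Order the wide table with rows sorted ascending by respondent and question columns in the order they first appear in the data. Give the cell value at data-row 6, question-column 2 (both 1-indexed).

1733

With rows sorted ascending by respondent, row 6 is respondent=R043. question columns in first-appearance order: q22, q20, q21, q23, q19; column 2 is q20.
Long rows with respondent=R043, question=q20: 582 + 167 + 984 = 1733.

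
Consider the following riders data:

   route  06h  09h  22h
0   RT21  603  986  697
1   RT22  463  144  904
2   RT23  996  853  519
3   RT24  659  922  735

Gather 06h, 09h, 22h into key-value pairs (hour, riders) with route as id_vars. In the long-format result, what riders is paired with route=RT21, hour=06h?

603

Unpivoting turns each (route, wide-column) pair into one long row.
The wide cell at row RT21, column 06h holds 603, so the long row (RT21, 06h) has riders=603.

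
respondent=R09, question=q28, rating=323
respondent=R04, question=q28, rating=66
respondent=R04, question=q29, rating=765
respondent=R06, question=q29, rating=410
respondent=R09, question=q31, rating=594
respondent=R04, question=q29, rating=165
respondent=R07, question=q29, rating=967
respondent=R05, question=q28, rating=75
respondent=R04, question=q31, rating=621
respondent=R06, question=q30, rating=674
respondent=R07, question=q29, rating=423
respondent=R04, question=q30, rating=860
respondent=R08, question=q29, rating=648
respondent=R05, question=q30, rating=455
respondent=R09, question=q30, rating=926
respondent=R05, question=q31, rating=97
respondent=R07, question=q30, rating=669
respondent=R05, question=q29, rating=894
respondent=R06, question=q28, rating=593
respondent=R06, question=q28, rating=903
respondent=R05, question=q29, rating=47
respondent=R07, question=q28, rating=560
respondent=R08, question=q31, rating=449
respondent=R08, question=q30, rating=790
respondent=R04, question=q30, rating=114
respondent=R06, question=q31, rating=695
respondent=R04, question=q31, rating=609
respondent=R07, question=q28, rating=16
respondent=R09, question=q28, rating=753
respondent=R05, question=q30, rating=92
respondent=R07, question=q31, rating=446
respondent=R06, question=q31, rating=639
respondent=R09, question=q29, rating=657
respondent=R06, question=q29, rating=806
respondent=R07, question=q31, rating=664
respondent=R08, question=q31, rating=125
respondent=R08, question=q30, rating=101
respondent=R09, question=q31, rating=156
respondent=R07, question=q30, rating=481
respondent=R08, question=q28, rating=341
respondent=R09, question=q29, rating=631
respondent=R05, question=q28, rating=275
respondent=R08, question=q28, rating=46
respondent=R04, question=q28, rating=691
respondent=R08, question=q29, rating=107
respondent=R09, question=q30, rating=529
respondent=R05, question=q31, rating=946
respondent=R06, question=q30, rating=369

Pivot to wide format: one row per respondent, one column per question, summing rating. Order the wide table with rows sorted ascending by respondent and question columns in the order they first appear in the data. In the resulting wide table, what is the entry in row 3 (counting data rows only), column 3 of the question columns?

With rows sorted ascending by respondent, row 3 is respondent=R06. question columns in first-appearance order: q28, q29, q31, q30; column 3 is q31.
Long rows with respondent=R06, question=q31: 695 + 639 = 1334.

1334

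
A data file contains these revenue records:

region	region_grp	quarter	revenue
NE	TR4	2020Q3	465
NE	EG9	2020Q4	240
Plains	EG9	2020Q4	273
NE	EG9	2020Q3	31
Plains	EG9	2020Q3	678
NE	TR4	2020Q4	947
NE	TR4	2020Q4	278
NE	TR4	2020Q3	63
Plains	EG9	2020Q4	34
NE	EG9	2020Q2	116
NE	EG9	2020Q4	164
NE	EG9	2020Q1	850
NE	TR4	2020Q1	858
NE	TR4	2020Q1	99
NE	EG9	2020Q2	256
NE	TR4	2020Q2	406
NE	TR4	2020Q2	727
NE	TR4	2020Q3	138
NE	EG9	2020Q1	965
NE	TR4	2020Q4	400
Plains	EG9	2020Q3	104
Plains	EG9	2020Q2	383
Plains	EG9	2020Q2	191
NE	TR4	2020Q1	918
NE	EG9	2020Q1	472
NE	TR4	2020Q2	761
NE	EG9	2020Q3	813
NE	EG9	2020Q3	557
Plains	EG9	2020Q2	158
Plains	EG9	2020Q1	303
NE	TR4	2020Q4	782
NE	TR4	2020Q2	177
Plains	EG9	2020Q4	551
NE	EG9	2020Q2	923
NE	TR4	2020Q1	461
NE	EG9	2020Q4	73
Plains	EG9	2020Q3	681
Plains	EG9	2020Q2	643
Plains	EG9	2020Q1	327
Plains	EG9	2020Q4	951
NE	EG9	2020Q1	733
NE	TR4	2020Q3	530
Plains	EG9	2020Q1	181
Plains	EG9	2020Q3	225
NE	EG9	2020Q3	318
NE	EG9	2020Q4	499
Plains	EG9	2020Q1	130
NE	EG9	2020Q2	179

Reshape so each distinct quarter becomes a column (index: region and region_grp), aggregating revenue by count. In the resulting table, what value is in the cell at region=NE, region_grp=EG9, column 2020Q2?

4

Rows with region=NE, region_grp=EG9 and quarter=2020Q2: revenue values are 116, 256, 923, 179.
4 rows match — count = 4.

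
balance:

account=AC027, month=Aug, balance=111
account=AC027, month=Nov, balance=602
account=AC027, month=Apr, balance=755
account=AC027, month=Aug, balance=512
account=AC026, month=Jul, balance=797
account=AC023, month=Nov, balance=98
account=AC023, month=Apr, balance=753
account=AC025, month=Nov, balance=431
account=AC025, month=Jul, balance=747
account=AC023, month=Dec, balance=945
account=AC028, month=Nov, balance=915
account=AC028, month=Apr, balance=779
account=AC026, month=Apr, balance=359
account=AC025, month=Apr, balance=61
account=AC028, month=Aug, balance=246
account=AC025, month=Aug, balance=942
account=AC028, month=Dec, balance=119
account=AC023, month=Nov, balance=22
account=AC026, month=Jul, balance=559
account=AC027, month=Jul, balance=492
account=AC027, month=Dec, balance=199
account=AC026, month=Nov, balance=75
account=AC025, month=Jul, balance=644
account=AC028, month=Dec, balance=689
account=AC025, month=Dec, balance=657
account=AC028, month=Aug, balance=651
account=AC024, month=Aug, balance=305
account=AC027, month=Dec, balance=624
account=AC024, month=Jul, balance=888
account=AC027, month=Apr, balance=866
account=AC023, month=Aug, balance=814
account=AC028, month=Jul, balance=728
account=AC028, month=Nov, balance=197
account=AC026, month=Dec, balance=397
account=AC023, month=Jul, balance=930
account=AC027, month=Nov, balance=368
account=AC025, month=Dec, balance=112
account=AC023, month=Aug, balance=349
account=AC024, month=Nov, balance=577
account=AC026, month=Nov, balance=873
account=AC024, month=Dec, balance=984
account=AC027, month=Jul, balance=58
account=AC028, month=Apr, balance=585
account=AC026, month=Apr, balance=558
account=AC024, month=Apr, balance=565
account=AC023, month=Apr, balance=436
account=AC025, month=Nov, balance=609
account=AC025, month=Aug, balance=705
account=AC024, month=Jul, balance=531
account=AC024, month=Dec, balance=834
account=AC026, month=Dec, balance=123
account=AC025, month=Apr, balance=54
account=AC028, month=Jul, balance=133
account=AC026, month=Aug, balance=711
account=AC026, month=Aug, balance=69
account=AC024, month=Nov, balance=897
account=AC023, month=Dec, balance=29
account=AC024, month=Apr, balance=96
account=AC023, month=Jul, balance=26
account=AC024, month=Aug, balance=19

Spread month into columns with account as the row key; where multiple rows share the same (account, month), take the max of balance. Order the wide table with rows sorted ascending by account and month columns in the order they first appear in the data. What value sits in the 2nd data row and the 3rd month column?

565

With rows sorted ascending by account, row 2 is account=AC024. month columns in first-appearance order: Aug, Nov, Apr, Jul, Dec; column 3 is Apr.
Long rows with account=AC024, month=Apr: max(565, 96) = 565.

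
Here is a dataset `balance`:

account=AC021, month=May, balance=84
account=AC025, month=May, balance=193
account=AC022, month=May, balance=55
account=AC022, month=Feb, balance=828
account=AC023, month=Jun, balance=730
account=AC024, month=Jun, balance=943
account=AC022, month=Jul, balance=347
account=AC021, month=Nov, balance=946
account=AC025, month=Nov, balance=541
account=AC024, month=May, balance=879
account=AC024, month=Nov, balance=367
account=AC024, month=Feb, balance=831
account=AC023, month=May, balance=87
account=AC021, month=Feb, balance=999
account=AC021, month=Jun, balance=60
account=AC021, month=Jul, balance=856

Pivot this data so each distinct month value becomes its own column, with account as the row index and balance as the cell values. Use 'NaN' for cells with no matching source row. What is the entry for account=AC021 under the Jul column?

The long row with account=AC021, month=Jul has balance=856.

856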